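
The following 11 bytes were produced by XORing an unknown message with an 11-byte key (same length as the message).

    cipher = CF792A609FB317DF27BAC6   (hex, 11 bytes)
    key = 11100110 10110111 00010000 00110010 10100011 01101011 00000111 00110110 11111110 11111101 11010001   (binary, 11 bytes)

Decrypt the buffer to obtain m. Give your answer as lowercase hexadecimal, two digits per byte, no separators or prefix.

11001111 ⊕ 11100110 = 00101001
01111001 ⊕ 10110111 = 11001110
00101010 ⊕ 00010000 = 00111010
01100000 ⊕ 00110010 = 01010010
10011111 ⊕ 10100011 = 00111100
10110011 ⊕ 01101011 = 11011000
00010111 ⊕ 00000111 = 00010000
11011111 ⊕ 00110110 = 11101001
00100111 ⊕ 11111110 = 11011001
10111010 ⊕ 11111101 = 01000111
11000110 ⊕ 11010001 = 00010111

29ce3a523cd810e9d94717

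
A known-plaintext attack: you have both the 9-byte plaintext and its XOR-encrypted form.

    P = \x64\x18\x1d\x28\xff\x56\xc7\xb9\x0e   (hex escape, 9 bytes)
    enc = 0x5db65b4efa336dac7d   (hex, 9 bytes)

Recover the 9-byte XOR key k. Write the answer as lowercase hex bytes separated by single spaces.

Since enc = P ⊕ k, XORing both sides with P gives k = P ⊕ enc.
64 xor 5d = 39
18 xor b6 = ae
1d xor 5b = 46
28 xor 4e = 66
ff xor fa = 05
56 xor 33 = 65
c7 xor 6d = aa
b9 xor ac = 15
0e xor 7d = 73

39 ae 46 66 05 65 aa 15 73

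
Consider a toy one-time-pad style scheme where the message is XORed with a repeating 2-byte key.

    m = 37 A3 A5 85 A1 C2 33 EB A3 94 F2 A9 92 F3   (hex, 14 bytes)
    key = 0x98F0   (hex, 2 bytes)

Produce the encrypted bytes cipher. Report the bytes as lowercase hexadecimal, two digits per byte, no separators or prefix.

af533d753932ab1b3b646a590a03

The 2-byte key repeats, so the effective keystream is 98 f0 98 f0 98 f0 98 f0 98 f0 98 f0 98 f0.
byte 0: 37 XOR 98 = af
byte 1: a3 XOR f0 = 53
byte 2: a5 XOR 98 = 3d
byte 3: 85 XOR f0 = 75
byte 4: a1 XOR 98 = 39
byte 5: c2 XOR f0 = 32
byte 6: 33 XOR 98 = ab
byte 7: eb XOR f0 = 1b
byte 8: a3 XOR 98 = 3b
byte 9: 94 XOR f0 = 64
byte 10: f2 XOR 98 = 6a
byte 11: a9 XOR f0 = 59
byte 12: 92 XOR 98 = 0a
byte 13: f3 XOR f0 = 03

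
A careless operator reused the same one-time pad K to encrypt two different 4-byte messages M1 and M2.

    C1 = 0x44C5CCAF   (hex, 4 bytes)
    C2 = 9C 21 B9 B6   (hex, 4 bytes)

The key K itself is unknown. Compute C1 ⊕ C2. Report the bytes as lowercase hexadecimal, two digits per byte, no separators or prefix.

d8e47519

C1 ⊕ C2 = (M1 ⊕ K) ⊕ (M2 ⊕ K) = M1 ⊕ M2 — the shared key cancels under XOR.
44 ^ 9c = d8
c5 ^ 21 = e4
cc ^ b9 = 75
af ^ b6 = 19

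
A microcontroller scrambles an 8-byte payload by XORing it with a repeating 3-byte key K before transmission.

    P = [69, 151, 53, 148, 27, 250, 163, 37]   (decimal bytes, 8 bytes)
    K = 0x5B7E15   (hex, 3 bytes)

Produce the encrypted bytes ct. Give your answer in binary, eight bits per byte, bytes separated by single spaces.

The 3-byte key repeats, so the effective keystream is 5b 7e 15 5b 7e 15 5b 7e.
byte 0: 45 ^ 5b = 1e
byte 1: 97 ^ 7e = e9
byte 2: 35 ^ 15 = 20
byte 3: 94 ^ 5b = cf
byte 4: 1b ^ 7e = 65
byte 5: fa ^ 15 = ef
byte 6: a3 ^ 5b = f8
byte 7: 25 ^ 7e = 5b

00011110 11101001 00100000 11001111 01100101 11101111 11111000 01011011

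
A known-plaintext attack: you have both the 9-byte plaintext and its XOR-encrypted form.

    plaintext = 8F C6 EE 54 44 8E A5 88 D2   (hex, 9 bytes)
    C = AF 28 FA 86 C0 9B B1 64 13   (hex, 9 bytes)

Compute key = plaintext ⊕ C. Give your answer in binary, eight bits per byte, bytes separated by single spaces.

Since C = plaintext ⊕ key, XORing both sides with plaintext gives key = plaintext ⊕ C.
byte 0: 10001111 ^ 10101111 = 00100000
byte 1: 11000110 ^ 00101000 = 11101110
byte 2: 11101110 ^ 11111010 = 00010100
byte 3: 01010100 ^ 10000110 = 11010010
byte 4: 01000100 ^ 11000000 = 10000100
byte 5: 10001110 ^ 10011011 = 00010101
byte 6: 10100101 ^ 10110001 = 00010100
byte 7: 10001000 ^ 01100100 = 11101100
byte 8: 11010010 ^ 00010011 = 11000001

00100000 11101110 00010100 11010010 10000100 00010101 00010100 11101100 11000001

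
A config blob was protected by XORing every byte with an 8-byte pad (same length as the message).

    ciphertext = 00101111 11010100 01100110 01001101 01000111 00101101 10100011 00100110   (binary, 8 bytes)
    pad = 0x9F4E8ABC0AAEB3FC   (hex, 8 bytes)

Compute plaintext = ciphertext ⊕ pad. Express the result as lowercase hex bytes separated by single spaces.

byte 0: 2f ⊕ 9f = b0
byte 1: d4 ⊕ 4e = 9a
byte 2: 66 ⊕ 8a = ec
byte 3: 4d ⊕ bc = f1
byte 4: 47 ⊕ 0a = 4d
byte 5: 2d ⊕ ae = 83
byte 6: a3 ⊕ b3 = 10
byte 7: 26 ⊕ fc = da

b0 9a ec f1 4d 83 10 da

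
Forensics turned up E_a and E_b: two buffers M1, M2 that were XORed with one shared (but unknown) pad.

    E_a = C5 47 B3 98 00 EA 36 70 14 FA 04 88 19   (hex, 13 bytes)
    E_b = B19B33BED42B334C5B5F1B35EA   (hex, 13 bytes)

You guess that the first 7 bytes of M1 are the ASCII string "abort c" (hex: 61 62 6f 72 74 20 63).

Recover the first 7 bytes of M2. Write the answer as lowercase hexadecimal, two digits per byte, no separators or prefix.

First, E_a ⊕ E_b = (M1 ⊕ K) ⊕ (M2 ⊕ K) = M1 ⊕ M2, so the key drops out. Then M2 = (M1 ⊕ M2) ⊕ M1 over the first 7 bytes.
byte 0: (c5 ⊕ b1) ⊕ 61 = 74 ⊕ 61 = 15
byte 1: (47 ⊕ 9b) ⊕ 62 = dc ⊕ 62 = be
byte 2: (b3 ⊕ 33) ⊕ 6f = 80 ⊕ 6f = ef
byte 3: (98 ⊕ be) ⊕ 72 = 26 ⊕ 72 = 54
byte 4: (00 ⊕ d4) ⊕ 74 = d4 ⊕ 74 = a0
byte 5: (ea ⊕ 2b) ⊕ 20 = c1 ⊕ 20 = e1
byte 6: (36 ⊕ 33) ⊕ 63 = 05 ⊕ 63 = 66

15beef54a0e166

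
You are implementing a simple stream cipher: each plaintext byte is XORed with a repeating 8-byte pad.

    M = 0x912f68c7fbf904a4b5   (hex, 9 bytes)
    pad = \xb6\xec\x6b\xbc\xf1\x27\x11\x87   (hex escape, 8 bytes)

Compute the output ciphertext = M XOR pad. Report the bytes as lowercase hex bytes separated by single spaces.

27 c3 03 7b 0a de 15 23 03

The 8-byte key repeats, so the effective keystream is b6 ec 6b bc f1 27 11 87 b6.
byte 0: 91 ^ b6 = 27
byte 1: 2f ^ ec = c3
byte 2: 68 ^ 6b = 03
byte 3: c7 ^ bc = 7b
byte 4: fb ^ f1 = 0a
byte 5: f9 ^ 27 = de
byte 6: 04 ^ 11 = 15
byte 7: a4 ^ 87 = 23
byte 8: b5 ^ b6 = 03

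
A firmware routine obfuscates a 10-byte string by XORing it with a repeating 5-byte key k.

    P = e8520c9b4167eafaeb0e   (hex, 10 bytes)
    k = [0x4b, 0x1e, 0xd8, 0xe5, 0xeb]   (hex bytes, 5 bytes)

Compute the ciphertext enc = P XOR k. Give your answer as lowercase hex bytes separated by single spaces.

a3 4c d4 7e aa 2c f4 22 0e e5

The 5-byte key repeats, so the effective keystream is 4b 1e d8 e5 eb 4b 1e d8 e5 eb.
byte 0: e8 ^ 4b = a3
byte 1: 52 ^ 1e = 4c
byte 2: 0c ^ d8 = d4
byte 3: 9b ^ e5 = 7e
byte 4: 41 ^ eb = aa
byte 5: 67 ^ 4b = 2c
byte 6: ea ^ 1e = f4
byte 7: fa ^ d8 = 22
byte 8: eb ^ e5 = 0e
byte 9: 0e ^ eb = e5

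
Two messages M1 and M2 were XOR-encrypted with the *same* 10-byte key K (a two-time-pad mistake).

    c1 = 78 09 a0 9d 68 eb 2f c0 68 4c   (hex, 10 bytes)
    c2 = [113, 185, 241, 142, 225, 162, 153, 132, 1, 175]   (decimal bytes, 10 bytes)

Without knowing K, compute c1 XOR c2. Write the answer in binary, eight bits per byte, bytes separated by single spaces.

c1 ⊕ c2 = (M1 ⊕ K) ⊕ (M2 ⊕ K) = M1 ⊕ M2 — the shared key cancels under XOR.
78 ^ 71 = 09
09 ^ b9 = b0
a0 ^ f1 = 51
9d ^ 8e = 13
68 ^ e1 = 89
eb ^ a2 = 49
2f ^ 99 = b6
c0 ^ 84 = 44
68 ^ 01 = 69
4c ^ af = e3

00001001 10110000 01010001 00010011 10001001 01001001 10110110 01000100 01101001 11100011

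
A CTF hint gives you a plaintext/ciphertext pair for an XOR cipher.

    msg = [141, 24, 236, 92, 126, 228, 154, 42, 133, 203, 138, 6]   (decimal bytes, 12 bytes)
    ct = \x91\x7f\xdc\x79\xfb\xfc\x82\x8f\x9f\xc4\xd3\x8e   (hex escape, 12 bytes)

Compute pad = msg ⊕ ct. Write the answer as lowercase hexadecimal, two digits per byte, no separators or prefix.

Since ct = msg ⊕ pad, XORing both sides with msg gives pad = msg ⊕ ct.
byte 0: 8d XOR 91 = 1c
byte 1: 18 XOR 7f = 67
byte 2: ec XOR dc = 30
byte 3: 5c XOR 79 = 25
byte 4: 7e XOR fb = 85
byte 5: e4 XOR fc = 18
byte 6: 9a XOR 82 = 18
byte 7: 2a XOR 8f = a5
byte 8: 85 XOR 9f = 1a
byte 9: cb XOR c4 = 0f
byte 10: 8a XOR d3 = 59
byte 11: 06 XOR 8e = 88

1c673025851818a51a0f5988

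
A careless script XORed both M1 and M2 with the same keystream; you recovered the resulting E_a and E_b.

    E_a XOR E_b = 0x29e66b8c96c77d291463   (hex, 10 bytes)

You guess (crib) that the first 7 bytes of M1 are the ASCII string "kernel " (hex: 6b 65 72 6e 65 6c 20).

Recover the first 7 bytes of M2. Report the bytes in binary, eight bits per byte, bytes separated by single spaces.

Since E_a ⊕ E_b = M1 ⊕ M2, XORing with the guessed M1 bytes yields the corresponding M2 bytes: M2 = (E_a ⊕ E_b) ⊕ M1.
 41 ^ 107 =  66
230 ^ 101 = 131
107 ^ 114 =  25
140 ^ 110 = 226
150 ^ 101 = 243
199 ^ 108 = 171
125 ^  32 =  93

01000010 10000011 00011001 11100010 11110011 10101011 01011101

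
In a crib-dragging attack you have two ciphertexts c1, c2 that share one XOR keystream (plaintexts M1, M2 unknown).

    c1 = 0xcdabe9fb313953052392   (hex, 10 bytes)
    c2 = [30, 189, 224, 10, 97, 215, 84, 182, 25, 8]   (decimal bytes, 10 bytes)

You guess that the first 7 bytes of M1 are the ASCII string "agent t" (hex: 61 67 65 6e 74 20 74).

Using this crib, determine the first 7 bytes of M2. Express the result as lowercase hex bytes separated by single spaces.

First, c1 ⊕ c2 = (M1 ⊕ K) ⊕ (M2 ⊕ K) = M1 ⊕ M2, so the key drops out. Then M2 = (M1 ⊕ M2) ⊕ M1 over the first 7 bytes.
byte 0: (cd ^ 1e) ^ 61 = d3 ^ 61 = b2
byte 1: (ab ^ bd) ^ 67 = 16 ^ 67 = 71
byte 2: (e9 ^ e0) ^ 65 = 09 ^ 65 = 6c
byte 3: (fb ^ 0a) ^ 6e = f1 ^ 6e = 9f
byte 4: (31 ^ 61) ^ 74 = 50 ^ 74 = 24
byte 5: (39 ^ d7) ^ 20 = ee ^ 20 = ce
byte 6: (53 ^ 54) ^ 74 = 07 ^ 74 = 73

b2 71 6c 9f 24 ce 73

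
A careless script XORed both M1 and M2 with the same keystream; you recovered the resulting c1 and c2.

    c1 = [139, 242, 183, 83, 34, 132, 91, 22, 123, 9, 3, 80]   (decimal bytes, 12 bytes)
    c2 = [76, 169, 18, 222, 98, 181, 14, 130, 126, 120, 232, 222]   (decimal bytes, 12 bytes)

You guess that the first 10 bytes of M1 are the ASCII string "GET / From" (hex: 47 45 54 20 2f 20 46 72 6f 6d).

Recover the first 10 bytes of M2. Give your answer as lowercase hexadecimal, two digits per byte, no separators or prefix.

First, c1 ⊕ c2 = (M1 ⊕ K) ⊕ (M2 ⊕ K) = M1 ⊕ M2, so the key drops out. Then M2 = (M1 ⊕ M2) ⊕ M1 over the first 10 bytes.
byte 0: (8b xor 4c) xor 47 = c7 xor 47 = 80
byte 1: (f2 xor a9) xor 45 = 5b xor 45 = 1e
byte 2: (b7 xor 12) xor 54 = a5 xor 54 = f1
byte 3: (53 xor de) xor 20 = 8d xor 20 = ad
byte 4: (22 xor 62) xor 2f = 40 xor 2f = 6f
byte 5: (84 xor b5) xor 20 = 31 xor 20 = 11
byte 6: (5b xor 0e) xor 46 = 55 xor 46 = 13
byte 7: (16 xor 82) xor 72 = 94 xor 72 = e6
byte 8: (7b xor 7e) xor 6f = 05 xor 6f = 6a
byte 9: (09 xor 78) xor 6d = 71 xor 6d = 1c

801ef1ad6f1113e66a1c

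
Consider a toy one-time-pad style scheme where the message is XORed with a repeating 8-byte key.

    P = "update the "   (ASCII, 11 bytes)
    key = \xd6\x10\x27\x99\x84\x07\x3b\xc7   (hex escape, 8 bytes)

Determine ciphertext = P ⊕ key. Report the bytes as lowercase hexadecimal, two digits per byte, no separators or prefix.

The 8-byte key repeats, so the effective keystream is d6 10 27 99 84 07 3b c7 d6 10 27.
byte 0: 75 ^ d6 = a3
byte 1: 70 ^ 10 = 60
byte 2: 64 ^ 27 = 43
byte 3: 61 ^ 99 = f8
byte 4: 74 ^ 84 = f0
byte 5: 65 ^ 07 = 62
byte 6: 20 ^ 3b = 1b
byte 7: 74 ^ c7 = b3
byte 8: 68 ^ d6 = be
byte 9: 65 ^ 10 = 75
byte 10: 20 ^ 27 = 07

a36043f8f0621bb3be7507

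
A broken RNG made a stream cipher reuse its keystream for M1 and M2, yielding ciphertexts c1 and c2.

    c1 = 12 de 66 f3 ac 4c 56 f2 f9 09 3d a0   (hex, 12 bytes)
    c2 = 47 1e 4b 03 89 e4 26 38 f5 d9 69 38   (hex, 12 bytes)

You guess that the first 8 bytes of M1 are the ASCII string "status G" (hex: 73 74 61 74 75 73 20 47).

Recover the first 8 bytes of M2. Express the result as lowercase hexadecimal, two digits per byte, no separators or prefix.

26b44c8450db508d

First, c1 ⊕ c2 = (M1 ⊕ K) ⊕ (M2 ⊕ K) = M1 ⊕ M2, so the key drops out. Then M2 = (M1 ⊕ M2) ⊕ M1 over the first 8 bytes.
byte 0: (12 xor 47) xor 73 = 55 xor 73 = 26
byte 1: (de xor 1e) xor 74 = c0 xor 74 = b4
byte 2: (66 xor 4b) xor 61 = 2d xor 61 = 4c
byte 3: (f3 xor 03) xor 74 = f0 xor 74 = 84
byte 4: (ac xor 89) xor 75 = 25 xor 75 = 50
byte 5: (4c xor e4) xor 73 = a8 xor 73 = db
byte 6: (56 xor 26) xor 20 = 70 xor 20 = 50
byte 7: (f2 xor 38) xor 47 = ca xor 47 = 8d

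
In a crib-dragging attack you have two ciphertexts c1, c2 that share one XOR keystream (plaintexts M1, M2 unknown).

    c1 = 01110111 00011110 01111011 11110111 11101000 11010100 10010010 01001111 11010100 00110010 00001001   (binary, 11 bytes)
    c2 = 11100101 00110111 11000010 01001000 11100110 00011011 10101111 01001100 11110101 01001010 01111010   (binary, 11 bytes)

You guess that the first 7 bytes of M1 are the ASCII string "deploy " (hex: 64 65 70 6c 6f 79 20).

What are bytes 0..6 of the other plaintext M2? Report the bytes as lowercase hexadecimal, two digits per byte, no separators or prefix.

First, c1 ⊕ c2 = (M1 ⊕ K) ⊕ (M2 ⊕ K) = M1 ⊕ M2, so the key drops out. Then M2 = (M1 ⊕ M2) ⊕ M1 over the first 7 bytes.
byte 0: (77 xor e5) xor 64 = 92 xor 64 = f6
byte 1: (1e xor 37) xor 65 = 29 xor 65 = 4c
byte 2: (7b xor c2) xor 70 = b9 xor 70 = c9
byte 3: (f7 xor 48) xor 6c = bf xor 6c = d3
byte 4: (e8 xor e6) xor 6f = 0e xor 6f = 61
byte 5: (d4 xor 1b) xor 79 = cf xor 79 = b6
byte 6: (92 xor af) xor 20 = 3d xor 20 = 1d

f64cc9d361b61d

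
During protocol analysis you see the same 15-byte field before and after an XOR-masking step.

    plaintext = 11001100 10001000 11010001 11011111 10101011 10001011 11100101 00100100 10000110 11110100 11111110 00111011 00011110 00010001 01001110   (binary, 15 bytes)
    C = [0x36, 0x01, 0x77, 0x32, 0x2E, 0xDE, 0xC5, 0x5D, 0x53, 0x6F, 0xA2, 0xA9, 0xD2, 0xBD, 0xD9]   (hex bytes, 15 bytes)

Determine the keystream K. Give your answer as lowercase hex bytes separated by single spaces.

fa 89 a6 ed 85 55 20 79 d5 9b 5c 92 cc ac 97

Since C = plaintext ⊕ K, XORing both sides with plaintext gives K = plaintext ⊕ C.
11001100 XOR 00110110 = 11111010
10001000 XOR 00000001 = 10001001
11010001 XOR 01110111 = 10100110
11011111 XOR 00110010 = 11101101
10101011 XOR 00101110 = 10000101
10001011 XOR 11011110 = 01010101
11100101 XOR 11000101 = 00100000
00100100 XOR 01011101 = 01111001
10000110 XOR 01010011 = 11010101
11110100 XOR 01101111 = 10011011
11111110 XOR 10100010 = 01011100
00111011 XOR 10101001 = 10010010
00011110 XOR 11010010 = 11001100
00010001 XOR 10111101 = 10101100
01001110 XOR 11011001 = 10010111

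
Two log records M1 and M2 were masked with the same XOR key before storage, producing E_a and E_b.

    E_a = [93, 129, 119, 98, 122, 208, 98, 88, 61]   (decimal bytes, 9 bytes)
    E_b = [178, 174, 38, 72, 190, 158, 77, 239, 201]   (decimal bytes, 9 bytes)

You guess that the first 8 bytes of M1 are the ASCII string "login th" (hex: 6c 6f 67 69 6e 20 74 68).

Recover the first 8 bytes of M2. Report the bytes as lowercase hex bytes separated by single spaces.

83 40 36 43 aa 6e 5b df

First, E_a ⊕ E_b = (M1 ⊕ K) ⊕ (M2 ⊕ K) = M1 ⊕ M2, so the key drops out. Then M2 = (M1 ⊕ M2) ⊕ M1 over the first 8 bytes.
byte 0: (5d ⊕ b2) ⊕ 6c = ef ⊕ 6c = 83
byte 1: (81 ⊕ ae) ⊕ 6f = 2f ⊕ 6f = 40
byte 2: (77 ⊕ 26) ⊕ 67 = 51 ⊕ 67 = 36
byte 3: (62 ⊕ 48) ⊕ 69 = 2a ⊕ 69 = 43
byte 4: (7a ⊕ be) ⊕ 6e = c4 ⊕ 6e = aa
byte 5: (d0 ⊕ 9e) ⊕ 20 = 4e ⊕ 20 = 6e
byte 6: (62 ⊕ 4d) ⊕ 74 = 2f ⊕ 74 = 5b
byte 7: (58 ⊕ ef) ⊕ 68 = b7 ⊕ 68 = df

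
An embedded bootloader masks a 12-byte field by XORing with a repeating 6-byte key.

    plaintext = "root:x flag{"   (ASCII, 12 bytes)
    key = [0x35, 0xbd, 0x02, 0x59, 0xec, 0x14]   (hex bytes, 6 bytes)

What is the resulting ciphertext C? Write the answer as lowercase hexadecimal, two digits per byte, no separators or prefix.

The 6-byte key repeats, so the effective keystream is 35 bd 02 59 ec 14 35 bd 02 59 ec 14.
byte 0: 72 xor 35 = 47
byte 1: 6f xor bd = d2
byte 2: 6f xor 02 = 6d
byte 3: 74 xor 59 = 2d
byte 4: 3a xor ec = d6
byte 5: 78 xor 14 = 6c
byte 6: 20 xor 35 = 15
byte 7: 66 xor bd = db
byte 8: 6c xor 02 = 6e
byte 9: 61 xor 59 = 38
byte 10: 67 xor ec = 8b
byte 11: 7b xor 14 = 6f

47d26d2dd66c15db6e388b6f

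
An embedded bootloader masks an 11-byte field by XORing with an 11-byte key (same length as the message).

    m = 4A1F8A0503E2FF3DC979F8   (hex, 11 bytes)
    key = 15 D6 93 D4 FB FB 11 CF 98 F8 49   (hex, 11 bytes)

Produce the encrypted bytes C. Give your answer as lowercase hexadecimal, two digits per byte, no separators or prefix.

 74 ⊕  21 =  95
 31 ⊕ 214 = 201
138 ⊕ 147 =  25
  5 ⊕ 212 = 209
  3 ⊕ 251 = 248
226 ⊕ 251 =  25
255 ⊕  17 = 238
 61 ⊕ 207 = 242
201 ⊕ 152 =  81
121 ⊕ 248 = 129
248 ⊕  73 = 177

5fc919d1f819eef25181b1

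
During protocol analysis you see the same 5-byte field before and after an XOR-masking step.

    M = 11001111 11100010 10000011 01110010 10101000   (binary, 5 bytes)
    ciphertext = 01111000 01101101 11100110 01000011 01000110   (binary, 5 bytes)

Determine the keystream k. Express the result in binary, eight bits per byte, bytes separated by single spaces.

10110111 10001111 01100101 00110001 11101110

Since ciphertext = M ⊕ k, XORing both sides with M gives k = M ⊕ ciphertext.
207 ^ 120 = 183
226 ^ 109 = 143
131 ^ 230 = 101
114 ^  67 =  49
168 ^  70 = 238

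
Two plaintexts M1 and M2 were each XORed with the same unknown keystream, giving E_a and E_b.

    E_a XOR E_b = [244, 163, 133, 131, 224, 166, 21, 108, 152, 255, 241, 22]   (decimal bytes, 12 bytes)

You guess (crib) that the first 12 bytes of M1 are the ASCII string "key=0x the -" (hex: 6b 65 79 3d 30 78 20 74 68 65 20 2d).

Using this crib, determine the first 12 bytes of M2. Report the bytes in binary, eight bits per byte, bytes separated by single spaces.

Since E_a ⊕ E_b = M1 ⊕ M2, XORing with the guessed M1 bytes yields the corresponding M2 bytes: M2 = (E_a ⊕ E_b) ⊕ M1.
f4 XOR 6b = 9f
a3 XOR 65 = c6
85 XOR 79 = fc
83 XOR 3d = be
e0 XOR 30 = d0
a6 XOR 78 = de
15 XOR 20 = 35
6c XOR 74 = 18
98 XOR 68 = f0
ff XOR 65 = 9a
f1 XOR 20 = d1
16 XOR 2d = 3b

10011111 11000110 11111100 10111110 11010000 11011110 00110101 00011000 11110000 10011010 11010001 00111011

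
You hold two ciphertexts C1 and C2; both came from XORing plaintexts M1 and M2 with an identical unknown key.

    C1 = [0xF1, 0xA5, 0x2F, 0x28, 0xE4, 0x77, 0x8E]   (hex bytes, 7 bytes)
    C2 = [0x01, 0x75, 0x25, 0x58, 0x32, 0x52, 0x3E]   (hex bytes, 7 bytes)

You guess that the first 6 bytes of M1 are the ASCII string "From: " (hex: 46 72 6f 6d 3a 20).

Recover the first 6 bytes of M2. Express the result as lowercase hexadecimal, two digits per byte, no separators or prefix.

First, C1 ⊕ C2 = (M1 ⊕ K) ⊕ (M2 ⊕ K) = M1 ⊕ M2, so the key drops out. Then M2 = (M1 ⊕ M2) ⊕ M1 over the first 6 bytes.
byte 0: (f1 xor 01) xor 46 = f0 xor 46 = b6
byte 1: (a5 xor 75) xor 72 = d0 xor 72 = a2
byte 2: (2f xor 25) xor 6f = 0a xor 6f = 65
byte 3: (28 xor 58) xor 6d = 70 xor 6d = 1d
byte 4: (e4 xor 32) xor 3a = d6 xor 3a = ec
byte 5: (77 xor 52) xor 20 = 25 xor 20 = 05

b6a2651dec05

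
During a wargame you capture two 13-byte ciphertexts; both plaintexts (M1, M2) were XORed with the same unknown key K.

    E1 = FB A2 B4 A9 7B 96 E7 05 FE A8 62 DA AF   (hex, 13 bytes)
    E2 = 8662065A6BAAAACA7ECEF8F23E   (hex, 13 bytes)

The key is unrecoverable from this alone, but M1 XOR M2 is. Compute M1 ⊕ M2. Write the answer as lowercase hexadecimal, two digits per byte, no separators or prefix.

E1 ⊕ E2 = (M1 ⊕ K) ⊕ (M2 ⊕ K) = M1 ⊕ M2 — the shared key cancels under XOR.
fb XOR 86 = 7d
a2 XOR 62 = c0
b4 XOR 06 = b2
a9 XOR 5a = f3
7b XOR 6b = 10
96 XOR aa = 3c
e7 XOR aa = 4d
05 XOR ca = cf
fe XOR 7e = 80
a8 XOR ce = 66
62 XOR f8 = 9a
da XOR f2 = 28
af XOR 3e = 91

7dc0b2f3103c4dcf80669a2891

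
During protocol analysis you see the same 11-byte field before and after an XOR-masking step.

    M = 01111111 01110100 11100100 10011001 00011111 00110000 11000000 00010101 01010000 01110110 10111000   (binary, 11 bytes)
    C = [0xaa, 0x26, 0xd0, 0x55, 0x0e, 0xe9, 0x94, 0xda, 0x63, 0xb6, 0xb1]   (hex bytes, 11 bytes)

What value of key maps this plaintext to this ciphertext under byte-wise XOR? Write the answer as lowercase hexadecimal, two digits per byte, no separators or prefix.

Since C = M ⊕ key, XORing both sides with M gives key = M ⊕ C.
byte 0: 7f xor aa = d5
byte 1: 74 xor 26 = 52
byte 2: e4 xor d0 = 34
byte 3: 99 xor 55 = cc
byte 4: 1f xor 0e = 11
byte 5: 30 xor e9 = d9
byte 6: c0 xor 94 = 54
byte 7: 15 xor da = cf
byte 8: 50 xor 63 = 33
byte 9: 76 xor b6 = c0
byte 10: b8 xor b1 = 09

d55234cc11d954cf33c009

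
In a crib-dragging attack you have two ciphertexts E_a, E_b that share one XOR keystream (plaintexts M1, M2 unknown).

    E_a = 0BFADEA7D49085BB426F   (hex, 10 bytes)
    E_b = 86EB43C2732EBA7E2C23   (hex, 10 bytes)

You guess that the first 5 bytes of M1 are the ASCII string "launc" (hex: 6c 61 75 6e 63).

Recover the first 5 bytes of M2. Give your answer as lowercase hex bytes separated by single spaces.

First, E_a ⊕ E_b = (M1 ⊕ K) ⊕ (M2 ⊕ K) = M1 ⊕ M2, so the key drops out. Then M2 = (M1 ⊕ M2) ⊕ M1 over the first 5 bytes.
byte 0: (0b ⊕ 86) ⊕ 6c = 8d ⊕ 6c = e1
byte 1: (fa ⊕ eb) ⊕ 61 = 11 ⊕ 61 = 70
byte 2: (de ⊕ 43) ⊕ 75 = 9d ⊕ 75 = e8
byte 3: (a7 ⊕ c2) ⊕ 6e = 65 ⊕ 6e = 0b
byte 4: (d4 ⊕ 73) ⊕ 63 = a7 ⊕ 63 = c4

e1 70 e8 0b c4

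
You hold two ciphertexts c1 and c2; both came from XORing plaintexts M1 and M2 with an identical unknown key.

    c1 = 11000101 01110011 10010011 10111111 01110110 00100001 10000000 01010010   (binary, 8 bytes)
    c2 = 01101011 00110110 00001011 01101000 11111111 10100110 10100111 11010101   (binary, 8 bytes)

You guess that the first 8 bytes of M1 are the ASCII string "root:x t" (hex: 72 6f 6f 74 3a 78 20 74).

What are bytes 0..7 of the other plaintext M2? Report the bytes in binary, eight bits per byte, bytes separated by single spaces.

11011100 00101010 11110111 10100011 10110011 11111111 00000111 11110011

First, c1 ⊕ c2 = (M1 ⊕ K) ⊕ (M2 ⊕ K) = M1 ⊕ M2, so the key drops out. Then M2 = (M1 ⊕ M2) ⊕ M1 over the first 8 bytes.
byte 0: (c5 XOR 6b) XOR 72 = ae XOR 72 = dc
byte 1: (73 XOR 36) XOR 6f = 45 XOR 6f = 2a
byte 2: (93 XOR 0b) XOR 6f = 98 XOR 6f = f7
byte 3: (bf XOR 68) XOR 74 = d7 XOR 74 = a3
byte 4: (76 XOR ff) XOR 3a = 89 XOR 3a = b3
byte 5: (21 XOR a6) XOR 78 = 87 XOR 78 = ff
byte 6: (80 XOR a7) XOR 20 = 27 XOR 20 = 07
byte 7: (52 XOR d5) XOR 74 = 87 XOR 74 = f3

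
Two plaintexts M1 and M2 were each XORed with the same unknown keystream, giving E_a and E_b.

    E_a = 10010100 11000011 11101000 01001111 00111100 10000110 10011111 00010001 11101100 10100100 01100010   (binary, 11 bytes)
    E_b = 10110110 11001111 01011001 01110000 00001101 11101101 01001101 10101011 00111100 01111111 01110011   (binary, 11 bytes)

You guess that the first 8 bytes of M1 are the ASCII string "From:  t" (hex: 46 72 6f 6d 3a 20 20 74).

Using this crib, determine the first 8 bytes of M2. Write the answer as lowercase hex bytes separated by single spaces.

First, E_a ⊕ E_b = (M1 ⊕ K) ⊕ (M2 ⊕ K) = M1 ⊕ M2, so the key drops out. Then M2 = (M1 ⊕ M2) ⊕ M1 over the first 8 bytes.
byte 0: (94 xor b6) xor 46 = 22 xor 46 = 64
byte 1: (c3 xor cf) xor 72 = 0c xor 72 = 7e
byte 2: (e8 xor 59) xor 6f = b1 xor 6f = de
byte 3: (4f xor 70) xor 6d = 3f xor 6d = 52
byte 4: (3c xor 0d) xor 3a = 31 xor 3a = 0b
byte 5: (86 xor ed) xor 20 = 6b xor 20 = 4b
byte 6: (9f xor 4d) xor 20 = d2 xor 20 = f2
byte 7: (11 xor ab) xor 74 = ba xor 74 = ce

64 7e de 52 0b 4b f2 ce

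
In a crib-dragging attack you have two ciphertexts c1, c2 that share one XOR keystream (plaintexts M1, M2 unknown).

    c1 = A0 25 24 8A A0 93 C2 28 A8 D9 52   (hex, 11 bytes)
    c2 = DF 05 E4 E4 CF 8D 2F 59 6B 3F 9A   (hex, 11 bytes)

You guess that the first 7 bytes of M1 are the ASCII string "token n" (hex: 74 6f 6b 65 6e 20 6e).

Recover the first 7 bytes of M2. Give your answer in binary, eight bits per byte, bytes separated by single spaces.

00001011 01001111 10101011 00001011 00000001 00111110 10000011

First, c1 ⊕ c2 = (M1 ⊕ K) ⊕ (M2 ⊕ K) = M1 ⊕ M2, so the key drops out. Then M2 = (M1 ⊕ M2) ⊕ M1 over the first 7 bytes.
byte 0: (a0 ⊕ df) ⊕ 74 = 7f ⊕ 74 = 0b
byte 1: (25 ⊕ 05) ⊕ 6f = 20 ⊕ 6f = 4f
byte 2: (24 ⊕ e4) ⊕ 6b = c0 ⊕ 6b = ab
byte 3: (8a ⊕ e4) ⊕ 65 = 6e ⊕ 65 = 0b
byte 4: (a0 ⊕ cf) ⊕ 6e = 6f ⊕ 6e = 01
byte 5: (93 ⊕ 8d) ⊕ 20 = 1e ⊕ 20 = 3e
byte 6: (c2 ⊕ 2f) ⊕ 6e = ed ⊕ 6e = 83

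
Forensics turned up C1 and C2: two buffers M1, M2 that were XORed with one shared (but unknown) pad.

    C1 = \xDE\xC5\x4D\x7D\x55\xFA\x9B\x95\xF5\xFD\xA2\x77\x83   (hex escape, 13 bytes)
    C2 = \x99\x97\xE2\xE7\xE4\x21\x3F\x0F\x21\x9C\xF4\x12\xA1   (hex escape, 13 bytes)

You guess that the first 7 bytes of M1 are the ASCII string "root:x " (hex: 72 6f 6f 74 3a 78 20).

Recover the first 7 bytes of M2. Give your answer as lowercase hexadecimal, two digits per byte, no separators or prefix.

First, C1 ⊕ C2 = (M1 ⊕ K) ⊕ (M2 ⊕ K) = M1 ⊕ M2, so the key drops out. Then M2 = (M1 ⊕ M2) ⊕ M1 over the first 7 bytes.
byte 0: (de xor 99) xor 72 = 47 xor 72 = 35
byte 1: (c5 xor 97) xor 6f = 52 xor 6f = 3d
byte 2: (4d xor e2) xor 6f = af xor 6f = c0
byte 3: (7d xor e7) xor 74 = 9a xor 74 = ee
byte 4: (55 xor e4) xor 3a = b1 xor 3a = 8b
byte 5: (fa xor 21) xor 78 = db xor 78 = a3
byte 6: (9b xor 3f) xor 20 = a4 xor 20 = 84

353dc0ee8ba384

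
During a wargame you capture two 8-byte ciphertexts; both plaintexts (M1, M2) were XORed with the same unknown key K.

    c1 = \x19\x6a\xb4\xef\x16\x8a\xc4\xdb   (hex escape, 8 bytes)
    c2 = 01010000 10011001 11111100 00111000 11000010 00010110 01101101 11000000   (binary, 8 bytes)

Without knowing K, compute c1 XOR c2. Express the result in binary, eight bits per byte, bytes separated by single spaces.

01001001 11110011 01001000 11010111 11010100 10011100 10101001 00011011

c1 ⊕ c2 = (M1 ⊕ K) ⊕ (M2 ⊕ K) = M1 ⊕ M2 — the shared key cancels under XOR.
19 ^ 50 = 49
6a ^ 99 = f3
b4 ^ fc = 48
ef ^ 38 = d7
16 ^ c2 = d4
8a ^ 16 = 9c
c4 ^ 6d = a9
db ^ c0 = 1b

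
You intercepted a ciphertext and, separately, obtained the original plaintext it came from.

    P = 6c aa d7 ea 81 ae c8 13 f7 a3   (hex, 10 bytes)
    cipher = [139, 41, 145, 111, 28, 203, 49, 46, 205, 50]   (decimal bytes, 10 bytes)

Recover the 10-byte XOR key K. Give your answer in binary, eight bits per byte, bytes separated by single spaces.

Since cipher = P ⊕ K, XORing both sides with P gives K = P ⊕ cipher.
6c ⊕ 8b = e7
aa ⊕ 29 = 83
d7 ⊕ 91 = 46
ea ⊕ 6f = 85
81 ⊕ 1c = 9d
ae ⊕ cb = 65
c8 ⊕ 31 = f9
13 ⊕ 2e = 3d
f7 ⊕ cd = 3a
a3 ⊕ 32 = 91

11100111 10000011 01000110 10000101 10011101 01100101 11111001 00111101 00111010 10010001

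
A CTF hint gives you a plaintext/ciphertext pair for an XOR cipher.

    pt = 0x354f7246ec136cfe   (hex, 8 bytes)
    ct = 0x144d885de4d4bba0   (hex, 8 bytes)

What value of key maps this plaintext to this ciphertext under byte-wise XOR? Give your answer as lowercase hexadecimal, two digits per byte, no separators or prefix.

Since ct = pt ⊕ key, XORing both sides with pt gives key = pt ⊕ ct.
35 xor 14 = 21
4f xor 4d = 02
72 xor 88 = fa
46 xor 5d = 1b
ec xor e4 = 08
13 xor d4 = c7
6c xor bb = d7
fe xor a0 = 5e

2102fa1b08c7d75e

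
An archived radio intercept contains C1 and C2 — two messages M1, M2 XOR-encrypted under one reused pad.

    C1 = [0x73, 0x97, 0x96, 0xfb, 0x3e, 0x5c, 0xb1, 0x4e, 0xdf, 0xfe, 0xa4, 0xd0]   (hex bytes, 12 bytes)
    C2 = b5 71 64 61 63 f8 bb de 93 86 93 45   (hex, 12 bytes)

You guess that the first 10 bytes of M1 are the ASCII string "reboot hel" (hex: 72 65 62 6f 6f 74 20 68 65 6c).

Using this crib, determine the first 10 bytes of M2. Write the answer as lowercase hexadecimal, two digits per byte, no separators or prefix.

b48390f532d02af82914

First, C1 ⊕ C2 = (M1 ⊕ K) ⊕ (M2 ⊕ K) = M1 ⊕ M2, so the key drops out. Then M2 = (M1 ⊕ M2) ⊕ M1 over the first 10 bytes.
byte 0: (73 xor b5) xor 72 = c6 xor 72 = b4
byte 1: (97 xor 71) xor 65 = e6 xor 65 = 83
byte 2: (96 xor 64) xor 62 = f2 xor 62 = 90
byte 3: (fb xor 61) xor 6f = 9a xor 6f = f5
byte 4: (3e xor 63) xor 6f = 5d xor 6f = 32
byte 5: (5c xor f8) xor 74 = a4 xor 74 = d0
byte 6: (b1 xor bb) xor 20 = 0a xor 20 = 2a
byte 7: (4e xor de) xor 68 = 90 xor 68 = f8
byte 8: (df xor 93) xor 65 = 4c xor 65 = 29
byte 9: (fe xor 86) xor 6c = 78 xor 6c = 14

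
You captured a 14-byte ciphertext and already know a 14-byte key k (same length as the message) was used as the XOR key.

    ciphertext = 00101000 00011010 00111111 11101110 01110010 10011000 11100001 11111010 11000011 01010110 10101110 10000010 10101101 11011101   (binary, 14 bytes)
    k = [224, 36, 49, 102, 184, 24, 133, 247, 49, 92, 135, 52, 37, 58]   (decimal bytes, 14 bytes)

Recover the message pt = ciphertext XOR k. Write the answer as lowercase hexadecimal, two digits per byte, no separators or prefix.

28 ^ e0 = c8
1a ^ 24 = 3e
3f ^ 31 = 0e
ee ^ 66 = 88
72 ^ b8 = ca
98 ^ 18 = 80
e1 ^ 85 = 64
fa ^ f7 = 0d
c3 ^ 31 = f2
56 ^ 5c = 0a
ae ^ 87 = 29
82 ^ 34 = b6
ad ^ 25 = 88
dd ^ 3a = e7

c83e0e88ca80640df20a29b688e7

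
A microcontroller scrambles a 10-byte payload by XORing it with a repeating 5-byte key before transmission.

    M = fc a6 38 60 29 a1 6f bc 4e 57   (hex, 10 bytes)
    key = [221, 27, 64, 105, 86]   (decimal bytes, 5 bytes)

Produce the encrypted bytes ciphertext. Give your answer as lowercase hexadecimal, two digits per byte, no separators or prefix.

21bd78097f7c74fc2701

The 5-byte key repeats, so the effective keystream is dd 1b 40 69 56 dd 1b 40 69 56.
byte 0: fc ⊕ dd = 21
byte 1: a6 ⊕ 1b = bd
byte 2: 38 ⊕ 40 = 78
byte 3: 60 ⊕ 69 = 09
byte 4: 29 ⊕ 56 = 7f
byte 5: a1 ⊕ dd = 7c
byte 6: 6f ⊕ 1b = 74
byte 7: bc ⊕ 40 = fc
byte 8: 4e ⊕ 69 = 27
byte 9: 57 ⊕ 56 = 01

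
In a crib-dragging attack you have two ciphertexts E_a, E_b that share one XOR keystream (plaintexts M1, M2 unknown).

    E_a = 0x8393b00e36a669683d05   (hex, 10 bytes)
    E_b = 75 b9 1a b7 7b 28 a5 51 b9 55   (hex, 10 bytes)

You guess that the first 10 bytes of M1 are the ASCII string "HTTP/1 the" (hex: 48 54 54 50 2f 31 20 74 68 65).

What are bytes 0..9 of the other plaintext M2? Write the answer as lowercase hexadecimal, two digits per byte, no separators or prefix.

be7efee962bfec4dec35

First, E_a ⊕ E_b = (M1 ⊕ K) ⊕ (M2 ⊕ K) = M1 ⊕ M2, so the key drops out. Then M2 = (M1 ⊕ M2) ⊕ M1 over the first 10 bytes.
byte 0: (83 xor 75) xor 48 = f6 xor 48 = be
byte 1: (93 xor b9) xor 54 = 2a xor 54 = 7e
byte 2: (b0 xor 1a) xor 54 = aa xor 54 = fe
byte 3: (0e xor b7) xor 50 = b9 xor 50 = e9
byte 4: (36 xor 7b) xor 2f = 4d xor 2f = 62
byte 5: (a6 xor 28) xor 31 = 8e xor 31 = bf
byte 6: (69 xor a5) xor 20 = cc xor 20 = ec
byte 7: (68 xor 51) xor 74 = 39 xor 74 = 4d
byte 8: (3d xor b9) xor 68 = 84 xor 68 = ec
byte 9: (05 xor 55) xor 65 = 50 xor 65 = 35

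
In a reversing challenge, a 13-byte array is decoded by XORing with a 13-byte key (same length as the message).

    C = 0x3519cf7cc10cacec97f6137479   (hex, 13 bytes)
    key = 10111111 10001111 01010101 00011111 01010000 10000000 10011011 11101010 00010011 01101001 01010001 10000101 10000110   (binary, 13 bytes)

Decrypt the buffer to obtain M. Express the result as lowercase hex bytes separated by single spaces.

8a 96 9a 63 91 8c 37 06 84 9f 42 f1 ff

XOR is its own inverse, so applying the key byte-wise gives the result directly.
byte 0:  53 xor 191 = 138
byte 1:  25 xor 143 = 150
byte 2: 207 xor  85 = 154
byte 3: 124 xor  31 =  99
byte 4: 193 xor  80 = 145
byte 5:  12 xor 128 = 140
byte 6: 172 xor 155 =  55
byte 7: 236 xor 234 =   6
byte 8: 151 xor  19 = 132
byte 9: 246 xor 105 = 159
byte 10:  19 xor  81 =  66
byte 11: 116 xor 133 = 241
byte 12: 121 xor 134 = 255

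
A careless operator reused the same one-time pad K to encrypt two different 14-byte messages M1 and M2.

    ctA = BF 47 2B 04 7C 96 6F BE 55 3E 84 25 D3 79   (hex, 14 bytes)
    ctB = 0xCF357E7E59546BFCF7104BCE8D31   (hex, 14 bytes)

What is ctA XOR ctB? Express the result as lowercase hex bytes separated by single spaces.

ctA ⊕ ctB = (M1 ⊕ K) ⊕ (M2 ⊕ K) = M1 ⊕ M2 — the shared key cancels under XOR.
10111111 ^ 11001111 = 01110000
01000111 ^ 00110101 = 01110010
00101011 ^ 01111110 = 01010101
00000100 ^ 01111110 = 01111010
01111100 ^ 01011001 = 00100101
10010110 ^ 01010100 = 11000010
01101111 ^ 01101011 = 00000100
10111110 ^ 11111100 = 01000010
01010101 ^ 11110111 = 10100010
00111110 ^ 00010000 = 00101110
10000100 ^ 01001011 = 11001111
00100101 ^ 11001110 = 11101011
11010011 ^ 10001101 = 01011110
01111001 ^ 00110001 = 01001000

70 72 55 7a 25 c2 04 42 a2 2e cf eb 5e 48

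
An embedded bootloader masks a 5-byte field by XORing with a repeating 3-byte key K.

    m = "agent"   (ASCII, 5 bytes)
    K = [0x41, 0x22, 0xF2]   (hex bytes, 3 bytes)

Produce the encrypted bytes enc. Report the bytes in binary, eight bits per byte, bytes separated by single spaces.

The 3-byte key repeats, so the effective keystream is 41 22 f2 41 22.
byte 0: 61 ⊕ 41 = 20
byte 1: 67 ⊕ 22 = 45
byte 2: 65 ⊕ f2 = 97
byte 3: 6e ⊕ 41 = 2f
byte 4: 74 ⊕ 22 = 56

00100000 01000101 10010111 00101111 01010110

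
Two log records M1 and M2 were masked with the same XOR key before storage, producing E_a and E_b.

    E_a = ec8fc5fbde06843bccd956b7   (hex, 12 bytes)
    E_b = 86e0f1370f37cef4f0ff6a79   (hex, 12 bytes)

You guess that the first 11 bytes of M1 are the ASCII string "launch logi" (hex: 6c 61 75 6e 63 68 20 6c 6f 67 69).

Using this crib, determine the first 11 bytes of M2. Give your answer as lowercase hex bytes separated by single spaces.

06 0e 41 a2 b2 59 6a a3 53 41 55

First, E_a ⊕ E_b = (M1 ⊕ K) ⊕ (M2 ⊕ K) = M1 ⊕ M2, so the key drops out. Then M2 = (M1 ⊕ M2) ⊕ M1 over the first 11 bytes.
byte 0: (ec ⊕ 86) ⊕ 6c = 6a ⊕ 6c = 06
byte 1: (8f ⊕ e0) ⊕ 61 = 6f ⊕ 61 = 0e
byte 2: (c5 ⊕ f1) ⊕ 75 = 34 ⊕ 75 = 41
byte 3: (fb ⊕ 37) ⊕ 6e = cc ⊕ 6e = a2
byte 4: (de ⊕ 0f) ⊕ 63 = d1 ⊕ 63 = b2
byte 5: (06 ⊕ 37) ⊕ 68 = 31 ⊕ 68 = 59
byte 6: (84 ⊕ ce) ⊕ 20 = 4a ⊕ 20 = 6a
byte 7: (3b ⊕ f4) ⊕ 6c = cf ⊕ 6c = a3
byte 8: (cc ⊕ f0) ⊕ 6f = 3c ⊕ 6f = 53
byte 9: (d9 ⊕ ff) ⊕ 67 = 26 ⊕ 67 = 41
byte 10: (56 ⊕ 6a) ⊕ 69 = 3c ⊕ 69 = 55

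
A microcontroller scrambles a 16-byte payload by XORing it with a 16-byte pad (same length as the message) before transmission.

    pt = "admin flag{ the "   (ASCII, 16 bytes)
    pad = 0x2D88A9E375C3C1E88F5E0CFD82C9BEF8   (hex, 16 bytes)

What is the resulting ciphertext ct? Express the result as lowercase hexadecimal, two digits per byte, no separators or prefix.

4cecc48a1be3a784ee3977ddf6a1dbd8

XOR is its own inverse, so applying the key byte-wise gives the result directly.
 97 XOR  45 =  76
100 XOR 136 = 236
109 XOR 169 = 196
105 XOR 227 = 138
110 XOR 117 =  27
 32 XOR 195 = 227
102 XOR 193 = 167
108 XOR 232 = 132
 97 XOR 143 = 238
103 XOR  94 =  57
123 XOR  12 = 119
 32 XOR 253 = 221
116 XOR 130 = 246
104 XOR 201 = 161
101 XOR 190 = 219
 32 XOR 248 = 216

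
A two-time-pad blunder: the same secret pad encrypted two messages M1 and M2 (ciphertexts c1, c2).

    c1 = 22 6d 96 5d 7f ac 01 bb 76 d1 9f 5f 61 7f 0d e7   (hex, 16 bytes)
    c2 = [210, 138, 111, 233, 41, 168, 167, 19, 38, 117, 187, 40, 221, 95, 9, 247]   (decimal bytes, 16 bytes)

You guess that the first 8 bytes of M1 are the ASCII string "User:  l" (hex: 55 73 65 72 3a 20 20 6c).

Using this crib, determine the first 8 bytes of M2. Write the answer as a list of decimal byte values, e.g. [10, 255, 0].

[165, 148, 156, 198, 108, 36, 134, 196]

First, c1 ⊕ c2 = (M1 ⊕ K) ⊕ (M2 ⊕ K) = M1 ⊕ M2, so the key drops out. Then M2 = (M1 ⊕ M2) ⊕ M1 over the first 8 bytes.
byte 0: (22 xor d2) xor 55 = f0 xor 55 = a5
byte 1: (6d xor 8a) xor 73 = e7 xor 73 = 94
byte 2: (96 xor 6f) xor 65 = f9 xor 65 = 9c
byte 3: (5d xor e9) xor 72 = b4 xor 72 = c6
byte 4: (7f xor 29) xor 3a = 56 xor 3a = 6c
byte 5: (ac xor a8) xor 20 = 04 xor 20 = 24
byte 6: (01 xor a7) xor 20 = a6 xor 20 = 86
byte 7: (bb xor 13) xor 6c = a8 xor 6c = c4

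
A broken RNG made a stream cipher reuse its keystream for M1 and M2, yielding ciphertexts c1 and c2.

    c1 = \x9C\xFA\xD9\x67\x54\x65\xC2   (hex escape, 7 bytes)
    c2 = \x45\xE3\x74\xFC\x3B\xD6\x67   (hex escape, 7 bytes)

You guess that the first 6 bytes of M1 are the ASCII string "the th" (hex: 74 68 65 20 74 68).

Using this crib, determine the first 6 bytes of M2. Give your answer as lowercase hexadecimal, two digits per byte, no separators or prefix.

First, c1 ⊕ c2 = (M1 ⊕ K) ⊕ (M2 ⊕ K) = M1 ⊕ M2, so the key drops out. Then M2 = (M1 ⊕ M2) ⊕ M1 over the first 6 bytes.
byte 0: (9c ⊕ 45) ⊕ 74 = d9 ⊕ 74 = ad
byte 1: (fa ⊕ e3) ⊕ 68 = 19 ⊕ 68 = 71
byte 2: (d9 ⊕ 74) ⊕ 65 = ad ⊕ 65 = c8
byte 3: (67 ⊕ fc) ⊕ 20 = 9b ⊕ 20 = bb
byte 4: (54 ⊕ 3b) ⊕ 74 = 6f ⊕ 74 = 1b
byte 5: (65 ⊕ d6) ⊕ 68 = b3 ⊕ 68 = db

ad71c8bb1bdb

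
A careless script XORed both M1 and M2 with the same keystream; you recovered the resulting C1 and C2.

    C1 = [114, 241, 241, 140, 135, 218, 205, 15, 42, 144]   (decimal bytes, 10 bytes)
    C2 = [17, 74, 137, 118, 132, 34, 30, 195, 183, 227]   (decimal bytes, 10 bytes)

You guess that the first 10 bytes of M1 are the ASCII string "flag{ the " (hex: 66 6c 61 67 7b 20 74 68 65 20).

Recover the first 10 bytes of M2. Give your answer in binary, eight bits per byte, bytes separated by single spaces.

00000101 11010111 00011001 10011101 01111000 11011000 10100111 10100100 11111000 01010011

First, C1 ⊕ C2 = (M1 ⊕ K) ⊕ (M2 ⊕ K) = M1 ⊕ M2, so the key drops out. Then M2 = (M1 ⊕ M2) ⊕ M1 over the first 10 bytes.
byte 0: (72 ⊕ 11) ⊕ 66 = 63 ⊕ 66 = 05
byte 1: (f1 ⊕ 4a) ⊕ 6c = bb ⊕ 6c = d7
byte 2: (f1 ⊕ 89) ⊕ 61 = 78 ⊕ 61 = 19
byte 3: (8c ⊕ 76) ⊕ 67 = fa ⊕ 67 = 9d
byte 4: (87 ⊕ 84) ⊕ 7b = 03 ⊕ 7b = 78
byte 5: (da ⊕ 22) ⊕ 20 = f8 ⊕ 20 = d8
byte 6: (cd ⊕ 1e) ⊕ 74 = d3 ⊕ 74 = a7
byte 7: (0f ⊕ c3) ⊕ 68 = cc ⊕ 68 = a4
byte 8: (2a ⊕ b7) ⊕ 65 = 9d ⊕ 65 = f8
byte 9: (90 ⊕ e3) ⊕ 20 = 73 ⊕ 20 = 53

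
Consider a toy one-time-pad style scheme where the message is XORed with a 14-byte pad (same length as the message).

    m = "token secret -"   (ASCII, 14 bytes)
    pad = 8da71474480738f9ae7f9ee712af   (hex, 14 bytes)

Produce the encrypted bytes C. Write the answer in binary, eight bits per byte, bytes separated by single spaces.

11111001 11001000 01111111 00010001 00100110 00100111 01001011 10011100 11001101 00001101 11111011 10010011 00110010 10000010

byte 0: 74 xor 8d = f9
byte 1: 6f xor a7 = c8
byte 2: 6b xor 14 = 7f
byte 3: 65 xor 74 = 11
byte 4: 6e xor 48 = 26
byte 5: 20 xor 07 = 27
byte 6: 73 xor 38 = 4b
byte 7: 65 xor f9 = 9c
byte 8: 63 xor ae = cd
byte 9: 72 xor 7f = 0d
byte 10: 65 xor 9e = fb
byte 11: 74 xor e7 = 93
byte 12: 20 xor 12 = 32
byte 13: 2d xor af = 82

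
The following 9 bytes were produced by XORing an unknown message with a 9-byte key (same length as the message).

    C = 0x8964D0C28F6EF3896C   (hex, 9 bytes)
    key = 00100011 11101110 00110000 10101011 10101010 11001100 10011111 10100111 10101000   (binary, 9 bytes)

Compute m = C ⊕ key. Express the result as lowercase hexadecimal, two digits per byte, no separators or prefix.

aa8ae06925a26c2ec4

137 XOR  35 = 170
100 XOR 238 = 138
208 XOR  48 = 224
194 XOR 171 = 105
143 XOR 170 =  37
110 XOR 204 = 162
243 XOR 159 = 108
137 XOR 167 =  46
108 XOR 168 = 196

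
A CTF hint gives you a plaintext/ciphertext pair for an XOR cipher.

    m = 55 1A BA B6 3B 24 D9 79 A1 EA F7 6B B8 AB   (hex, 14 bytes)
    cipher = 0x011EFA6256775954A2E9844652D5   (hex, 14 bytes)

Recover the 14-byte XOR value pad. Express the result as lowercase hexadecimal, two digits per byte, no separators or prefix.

540440d46d53802d0303732dea7e

Since cipher = m ⊕ pad, XORing both sides with m gives pad = m ⊕ cipher.
55 xor 01 = 54
1a xor 1e = 04
ba xor fa = 40
b6 xor 62 = d4
3b xor 56 = 6d
24 xor 77 = 53
d9 xor 59 = 80
79 xor 54 = 2d
a1 xor a2 = 03
ea xor e9 = 03
f7 xor 84 = 73
6b xor 46 = 2d
b8 xor 52 = ea
ab xor d5 = 7e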